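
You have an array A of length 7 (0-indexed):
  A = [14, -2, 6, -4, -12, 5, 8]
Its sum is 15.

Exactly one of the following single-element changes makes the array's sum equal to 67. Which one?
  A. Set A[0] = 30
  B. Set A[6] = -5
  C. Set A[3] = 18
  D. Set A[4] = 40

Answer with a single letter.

Answer: D

Derivation:
Option A: A[0] 14->30, delta=16, new_sum=15+(16)=31
Option B: A[6] 8->-5, delta=-13, new_sum=15+(-13)=2
Option C: A[3] -4->18, delta=22, new_sum=15+(22)=37
Option D: A[4] -12->40, delta=52, new_sum=15+(52)=67 <-- matches target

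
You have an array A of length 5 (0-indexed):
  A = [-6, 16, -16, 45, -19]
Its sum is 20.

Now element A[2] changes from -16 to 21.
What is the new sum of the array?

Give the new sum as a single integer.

Answer: 57

Derivation:
Old value at index 2: -16
New value at index 2: 21
Delta = 21 - -16 = 37
New sum = old_sum + delta = 20 + (37) = 57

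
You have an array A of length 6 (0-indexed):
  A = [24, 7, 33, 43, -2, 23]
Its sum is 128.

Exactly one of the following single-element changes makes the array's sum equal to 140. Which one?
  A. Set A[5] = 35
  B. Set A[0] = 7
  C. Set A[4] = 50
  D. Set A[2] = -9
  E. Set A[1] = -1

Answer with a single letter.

Option A: A[5] 23->35, delta=12, new_sum=128+(12)=140 <-- matches target
Option B: A[0] 24->7, delta=-17, new_sum=128+(-17)=111
Option C: A[4] -2->50, delta=52, new_sum=128+(52)=180
Option D: A[2] 33->-9, delta=-42, new_sum=128+(-42)=86
Option E: A[1] 7->-1, delta=-8, new_sum=128+(-8)=120

Answer: A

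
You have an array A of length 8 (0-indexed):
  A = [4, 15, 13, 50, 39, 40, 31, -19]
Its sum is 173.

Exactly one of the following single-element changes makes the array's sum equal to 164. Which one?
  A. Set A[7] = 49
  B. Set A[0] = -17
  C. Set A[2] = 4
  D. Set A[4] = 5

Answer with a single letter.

Option A: A[7] -19->49, delta=68, new_sum=173+(68)=241
Option B: A[0] 4->-17, delta=-21, new_sum=173+(-21)=152
Option C: A[2] 13->4, delta=-9, new_sum=173+(-9)=164 <-- matches target
Option D: A[4] 39->5, delta=-34, new_sum=173+(-34)=139

Answer: C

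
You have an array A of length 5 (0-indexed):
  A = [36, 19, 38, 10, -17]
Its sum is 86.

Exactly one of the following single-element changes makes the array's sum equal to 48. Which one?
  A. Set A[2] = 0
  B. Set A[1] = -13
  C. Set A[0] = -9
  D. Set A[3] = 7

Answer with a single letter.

Option A: A[2] 38->0, delta=-38, new_sum=86+(-38)=48 <-- matches target
Option B: A[1] 19->-13, delta=-32, new_sum=86+(-32)=54
Option C: A[0] 36->-9, delta=-45, new_sum=86+(-45)=41
Option D: A[3] 10->7, delta=-3, new_sum=86+(-3)=83

Answer: A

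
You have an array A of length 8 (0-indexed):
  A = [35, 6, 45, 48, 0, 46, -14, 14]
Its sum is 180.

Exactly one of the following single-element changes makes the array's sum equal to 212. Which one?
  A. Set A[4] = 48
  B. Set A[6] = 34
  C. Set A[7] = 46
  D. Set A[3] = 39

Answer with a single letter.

Option A: A[4] 0->48, delta=48, new_sum=180+(48)=228
Option B: A[6] -14->34, delta=48, new_sum=180+(48)=228
Option C: A[7] 14->46, delta=32, new_sum=180+(32)=212 <-- matches target
Option D: A[3] 48->39, delta=-9, new_sum=180+(-9)=171

Answer: C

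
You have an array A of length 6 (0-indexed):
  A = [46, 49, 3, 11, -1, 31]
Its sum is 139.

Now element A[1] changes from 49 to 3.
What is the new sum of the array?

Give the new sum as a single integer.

Old value at index 1: 49
New value at index 1: 3
Delta = 3 - 49 = -46
New sum = old_sum + delta = 139 + (-46) = 93

Answer: 93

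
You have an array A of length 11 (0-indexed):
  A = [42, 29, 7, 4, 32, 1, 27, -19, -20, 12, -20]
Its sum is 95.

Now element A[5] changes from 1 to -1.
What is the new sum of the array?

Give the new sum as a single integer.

Answer: 93

Derivation:
Old value at index 5: 1
New value at index 5: -1
Delta = -1 - 1 = -2
New sum = old_sum + delta = 95 + (-2) = 93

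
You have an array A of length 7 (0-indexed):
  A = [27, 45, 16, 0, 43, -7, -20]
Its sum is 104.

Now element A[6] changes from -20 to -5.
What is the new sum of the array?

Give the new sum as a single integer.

Answer: 119

Derivation:
Old value at index 6: -20
New value at index 6: -5
Delta = -5 - -20 = 15
New sum = old_sum + delta = 104 + (15) = 119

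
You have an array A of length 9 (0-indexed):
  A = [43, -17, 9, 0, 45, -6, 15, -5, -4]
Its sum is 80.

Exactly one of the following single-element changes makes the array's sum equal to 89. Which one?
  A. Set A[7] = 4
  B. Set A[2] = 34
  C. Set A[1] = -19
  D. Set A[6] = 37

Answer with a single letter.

Option A: A[7] -5->4, delta=9, new_sum=80+(9)=89 <-- matches target
Option B: A[2] 9->34, delta=25, new_sum=80+(25)=105
Option C: A[1] -17->-19, delta=-2, new_sum=80+(-2)=78
Option D: A[6] 15->37, delta=22, new_sum=80+(22)=102

Answer: A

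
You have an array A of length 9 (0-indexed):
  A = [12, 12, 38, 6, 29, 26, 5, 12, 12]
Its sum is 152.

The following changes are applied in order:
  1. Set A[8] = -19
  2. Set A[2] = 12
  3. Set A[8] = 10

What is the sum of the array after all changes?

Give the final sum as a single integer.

Initial sum: 152
Change 1: A[8] 12 -> -19, delta = -31, sum = 121
Change 2: A[2] 38 -> 12, delta = -26, sum = 95
Change 3: A[8] -19 -> 10, delta = 29, sum = 124

Answer: 124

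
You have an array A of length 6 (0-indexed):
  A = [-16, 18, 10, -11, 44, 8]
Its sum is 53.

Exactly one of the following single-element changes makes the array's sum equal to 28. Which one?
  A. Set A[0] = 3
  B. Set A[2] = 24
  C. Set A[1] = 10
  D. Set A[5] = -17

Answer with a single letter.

Answer: D

Derivation:
Option A: A[0] -16->3, delta=19, new_sum=53+(19)=72
Option B: A[2] 10->24, delta=14, new_sum=53+(14)=67
Option C: A[1] 18->10, delta=-8, new_sum=53+(-8)=45
Option D: A[5] 8->-17, delta=-25, new_sum=53+(-25)=28 <-- matches target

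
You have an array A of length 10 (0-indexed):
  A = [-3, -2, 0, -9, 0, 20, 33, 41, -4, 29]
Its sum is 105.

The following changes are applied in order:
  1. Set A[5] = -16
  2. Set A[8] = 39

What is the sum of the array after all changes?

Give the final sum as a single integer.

Answer: 112

Derivation:
Initial sum: 105
Change 1: A[5] 20 -> -16, delta = -36, sum = 69
Change 2: A[8] -4 -> 39, delta = 43, sum = 112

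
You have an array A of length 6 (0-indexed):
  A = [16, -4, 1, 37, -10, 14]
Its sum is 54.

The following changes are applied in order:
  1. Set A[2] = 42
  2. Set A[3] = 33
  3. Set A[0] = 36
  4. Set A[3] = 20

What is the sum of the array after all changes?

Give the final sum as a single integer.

Initial sum: 54
Change 1: A[2] 1 -> 42, delta = 41, sum = 95
Change 2: A[3] 37 -> 33, delta = -4, sum = 91
Change 3: A[0] 16 -> 36, delta = 20, sum = 111
Change 4: A[3] 33 -> 20, delta = -13, sum = 98

Answer: 98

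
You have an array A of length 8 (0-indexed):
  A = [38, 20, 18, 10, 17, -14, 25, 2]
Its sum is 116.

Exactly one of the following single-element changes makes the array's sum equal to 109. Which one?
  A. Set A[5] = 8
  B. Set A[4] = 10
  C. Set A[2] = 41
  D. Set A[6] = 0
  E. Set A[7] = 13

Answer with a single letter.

Answer: B

Derivation:
Option A: A[5] -14->8, delta=22, new_sum=116+(22)=138
Option B: A[4] 17->10, delta=-7, new_sum=116+(-7)=109 <-- matches target
Option C: A[2] 18->41, delta=23, new_sum=116+(23)=139
Option D: A[6] 25->0, delta=-25, new_sum=116+(-25)=91
Option E: A[7] 2->13, delta=11, new_sum=116+(11)=127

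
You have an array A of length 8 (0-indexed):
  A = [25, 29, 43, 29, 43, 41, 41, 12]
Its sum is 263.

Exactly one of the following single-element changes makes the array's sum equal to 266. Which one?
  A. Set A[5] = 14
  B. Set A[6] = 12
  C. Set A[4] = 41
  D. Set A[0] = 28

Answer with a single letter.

Answer: D

Derivation:
Option A: A[5] 41->14, delta=-27, new_sum=263+(-27)=236
Option B: A[6] 41->12, delta=-29, new_sum=263+(-29)=234
Option C: A[4] 43->41, delta=-2, new_sum=263+(-2)=261
Option D: A[0] 25->28, delta=3, new_sum=263+(3)=266 <-- matches target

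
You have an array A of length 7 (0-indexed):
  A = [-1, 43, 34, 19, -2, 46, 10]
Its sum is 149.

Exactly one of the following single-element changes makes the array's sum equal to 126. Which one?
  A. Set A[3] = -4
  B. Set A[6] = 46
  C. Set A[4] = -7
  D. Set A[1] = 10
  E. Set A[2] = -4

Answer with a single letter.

Option A: A[3] 19->-4, delta=-23, new_sum=149+(-23)=126 <-- matches target
Option B: A[6] 10->46, delta=36, new_sum=149+(36)=185
Option C: A[4] -2->-7, delta=-5, new_sum=149+(-5)=144
Option D: A[1] 43->10, delta=-33, new_sum=149+(-33)=116
Option E: A[2] 34->-4, delta=-38, new_sum=149+(-38)=111

Answer: A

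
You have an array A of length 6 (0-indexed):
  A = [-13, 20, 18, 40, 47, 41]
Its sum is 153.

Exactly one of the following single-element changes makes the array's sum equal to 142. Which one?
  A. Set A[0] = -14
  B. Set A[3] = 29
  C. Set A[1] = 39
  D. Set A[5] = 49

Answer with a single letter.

Answer: B

Derivation:
Option A: A[0] -13->-14, delta=-1, new_sum=153+(-1)=152
Option B: A[3] 40->29, delta=-11, new_sum=153+(-11)=142 <-- matches target
Option C: A[1] 20->39, delta=19, new_sum=153+(19)=172
Option D: A[5] 41->49, delta=8, new_sum=153+(8)=161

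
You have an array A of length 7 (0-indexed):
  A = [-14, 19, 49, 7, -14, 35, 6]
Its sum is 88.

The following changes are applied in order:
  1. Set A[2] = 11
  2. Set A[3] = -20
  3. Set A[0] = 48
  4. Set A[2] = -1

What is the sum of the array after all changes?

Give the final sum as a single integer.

Initial sum: 88
Change 1: A[2] 49 -> 11, delta = -38, sum = 50
Change 2: A[3] 7 -> -20, delta = -27, sum = 23
Change 3: A[0] -14 -> 48, delta = 62, sum = 85
Change 4: A[2] 11 -> -1, delta = -12, sum = 73

Answer: 73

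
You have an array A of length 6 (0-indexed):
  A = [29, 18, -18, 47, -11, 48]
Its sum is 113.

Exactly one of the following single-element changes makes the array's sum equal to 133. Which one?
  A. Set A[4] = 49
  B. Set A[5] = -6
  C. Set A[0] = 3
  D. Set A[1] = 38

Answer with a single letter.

Answer: D

Derivation:
Option A: A[4] -11->49, delta=60, new_sum=113+(60)=173
Option B: A[5] 48->-6, delta=-54, new_sum=113+(-54)=59
Option C: A[0] 29->3, delta=-26, new_sum=113+(-26)=87
Option D: A[1] 18->38, delta=20, new_sum=113+(20)=133 <-- matches target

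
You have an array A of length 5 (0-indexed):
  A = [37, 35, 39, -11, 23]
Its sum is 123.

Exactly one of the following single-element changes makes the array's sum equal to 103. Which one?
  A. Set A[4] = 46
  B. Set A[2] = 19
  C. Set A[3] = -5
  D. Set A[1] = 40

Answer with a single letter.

Answer: B

Derivation:
Option A: A[4] 23->46, delta=23, new_sum=123+(23)=146
Option B: A[2] 39->19, delta=-20, new_sum=123+(-20)=103 <-- matches target
Option C: A[3] -11->-5, delta=6, new_sum=123+(6)=129
Option D: A[1] 35->40, delta=5, new_sum=123+(5)=128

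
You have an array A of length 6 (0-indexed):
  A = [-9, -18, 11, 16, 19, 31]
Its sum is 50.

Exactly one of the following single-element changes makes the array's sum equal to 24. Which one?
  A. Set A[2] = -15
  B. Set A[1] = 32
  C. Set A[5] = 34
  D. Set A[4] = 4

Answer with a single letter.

Answer: A

Derivation:
Option A: A[2] 11->-15, delta=-26, new_sum=50+(-26)=24 <-- matches target
Option B: A[1] -18->32, delta=50, new_sum=50+(50)=100
Option C: A[5] 31->34, delta=3, new_sum=50+(3)=53
Option D: A[4] 19->4, delta=-15, new_sum=50+(-15)=35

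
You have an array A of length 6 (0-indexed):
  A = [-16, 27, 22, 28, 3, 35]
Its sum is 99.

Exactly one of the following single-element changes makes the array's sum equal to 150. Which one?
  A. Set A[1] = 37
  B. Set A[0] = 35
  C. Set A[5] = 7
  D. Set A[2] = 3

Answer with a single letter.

Answer: B

Derivation:
Option A: A[1] 27->37, delta=10, new_sum=99+(10)=109
Option B: A[0] -16->35, delta=51, new_sum=99+(51)=150 <-- matches target
Option C: A[5] 35->7, delta=-28, new_sum=99+(-28)=71
Option D: A[2] 22->3, delta=-19, new_sum=99+(-19)=80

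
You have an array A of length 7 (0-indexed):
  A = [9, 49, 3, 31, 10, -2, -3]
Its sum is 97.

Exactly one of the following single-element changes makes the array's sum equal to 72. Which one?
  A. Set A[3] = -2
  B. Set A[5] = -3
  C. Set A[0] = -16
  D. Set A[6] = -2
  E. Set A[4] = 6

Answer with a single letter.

Answer: C

Derivation:
Option A: A[3] 31->-2, delta=-33, new_sum=97+(-33)=64
Option B: A[5] -2->-3, delta=-1, new_sum=97+(-1)=96
Option C: A[0] 9->-16, delta=-25, new_sum=97+(-25)=72 <-- matches target
Option D: A[6] -3->-2, delta=1, new_sum=97+(1)=98
Option E: A[4] 10->6, delta=-4, new_sum=97+(-4)=93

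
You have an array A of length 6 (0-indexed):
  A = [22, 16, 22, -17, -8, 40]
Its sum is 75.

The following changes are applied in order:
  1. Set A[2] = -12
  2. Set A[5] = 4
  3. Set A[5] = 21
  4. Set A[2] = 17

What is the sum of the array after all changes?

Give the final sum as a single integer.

Initial sum: 75
Change 1: A[2] 22 -> -12, delta = -34, sum = 41
Change 2: A[5] 40 -> 4, delta = -36, sum = 5
Change 3: A[5] 4 -> 21, delta = 17, sum = 22
Change 4: A[2] -12 -> 17, delta = 29, sum = 51

Answer: 51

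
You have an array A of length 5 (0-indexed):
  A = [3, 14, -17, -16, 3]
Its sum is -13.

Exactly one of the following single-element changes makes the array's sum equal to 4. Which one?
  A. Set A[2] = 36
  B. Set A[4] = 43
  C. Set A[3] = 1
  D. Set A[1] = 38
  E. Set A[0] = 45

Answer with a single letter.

Answer: C

Derivation:
Option A: A[2] -17->36, delta=53, new_sum=-13+(53)=40
Option B: A[4] 3->43, delta=40, new_sum=-13+(40)=27
Option C: A[3] -16->1, delta=17, new_sum=-13+(17)=4 <-- matches target
Option D: A[1] 14->38, delta=24, new_sum=-13+(24)=11
Option E: A[0] 3->45, delta=42, new_sum=-13+(42)=29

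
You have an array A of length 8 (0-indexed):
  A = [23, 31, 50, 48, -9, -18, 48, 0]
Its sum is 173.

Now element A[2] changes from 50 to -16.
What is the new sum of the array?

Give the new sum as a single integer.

Answer: 107

Derivation:
Old value at index 2: 50
New value at index 2: -16
Delta = -16 - 50 = -66
New sum = old_sum + delta = 173 + (-66) = 107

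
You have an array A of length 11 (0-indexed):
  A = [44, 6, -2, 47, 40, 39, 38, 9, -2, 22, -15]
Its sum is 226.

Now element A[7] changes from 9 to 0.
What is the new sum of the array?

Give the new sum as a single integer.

Old value at index 7: 9
New value at index 7: 0
Delta = 0 - 9 = -9
New sum = old_sum + delta = 226 + (-9) = 217

Answer: 217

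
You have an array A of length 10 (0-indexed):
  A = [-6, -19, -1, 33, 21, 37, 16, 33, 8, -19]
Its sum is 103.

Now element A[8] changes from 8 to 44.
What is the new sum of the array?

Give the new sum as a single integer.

Answer: 139

Derivation:
Old value at index 8: 8
New value at index 8: 44
Delta = 44 - 8 = 36
New sum = old_sum + delta = 103 + (36) = 139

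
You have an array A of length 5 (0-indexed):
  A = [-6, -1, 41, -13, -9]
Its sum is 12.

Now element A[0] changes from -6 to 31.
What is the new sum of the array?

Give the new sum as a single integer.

Answer: 49

Derivation:
Old value at index 0: -6
New value at index 0: 31
Delta = 31 - -6 = 37
New sum = old_sum + delta = 12 + (37) = 49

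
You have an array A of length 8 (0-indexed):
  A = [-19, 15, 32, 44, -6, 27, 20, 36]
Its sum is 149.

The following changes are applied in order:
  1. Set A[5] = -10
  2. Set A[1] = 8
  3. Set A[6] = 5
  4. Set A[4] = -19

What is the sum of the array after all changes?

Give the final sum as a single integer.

Answer: 77

Derivation:
Initial sum: 149
Change 1: A[5] 27 -> -10, delta = -37, sum = 112
Change 2: A[1] 15 -> 8, delta = -7, sum = 105
Change 3: A[6] 20 -> 5, delta = -15, sum = 90
Change 4: A[4] -6 -> -19, delta = -13, sum = 77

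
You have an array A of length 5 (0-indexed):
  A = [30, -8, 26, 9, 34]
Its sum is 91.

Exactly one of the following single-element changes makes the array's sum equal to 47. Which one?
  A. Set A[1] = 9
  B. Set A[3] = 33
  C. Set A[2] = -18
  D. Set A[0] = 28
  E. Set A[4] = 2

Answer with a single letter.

Option A: A[1] -8->9, delta=17, new_sum=91+(17)=108
Option B: A[3] 9->33, delta=24, new_sum=91+(24)=115
Option C: A[2] 26->-18, delta=-44, new_sum=91+(-44)=47 <-- matches target
Option D: A[0] 30->28, delta=-2, new_sum=91+(-2)=89
Option E: A[4] 34->2, delta=-32, new_sum=91+(-32)=59

Answer: C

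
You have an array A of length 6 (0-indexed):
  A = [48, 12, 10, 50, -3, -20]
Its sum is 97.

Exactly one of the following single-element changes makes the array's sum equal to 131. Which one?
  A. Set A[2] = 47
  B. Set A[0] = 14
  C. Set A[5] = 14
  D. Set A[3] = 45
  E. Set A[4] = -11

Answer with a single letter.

Answer: C

Derivation:
Option A: A[2] 10->47, delta=37, new_sum=97+(37)=134
Option B: A[0] 48->14, delta=-34, new_sum=97+(-34)=63
Option C: A[5] -20->14, delta=34, new_sum=97+(34)=131 <-- matches target
Option D: A[3] 50->45, delta=-5, new_sum=97+(-5)=92
Option E: A[4] -3->-11, delta=-8, new_sum=97+(-8)=89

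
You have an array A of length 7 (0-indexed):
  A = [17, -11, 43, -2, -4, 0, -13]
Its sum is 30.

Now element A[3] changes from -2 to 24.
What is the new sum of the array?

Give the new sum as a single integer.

Answer: 56

Derivation:
Old value at index 3: -2
New value at index 3: 24
Delta = 24 - -2 = 26
New sum = old_sum + delta = 30 + (26) = 56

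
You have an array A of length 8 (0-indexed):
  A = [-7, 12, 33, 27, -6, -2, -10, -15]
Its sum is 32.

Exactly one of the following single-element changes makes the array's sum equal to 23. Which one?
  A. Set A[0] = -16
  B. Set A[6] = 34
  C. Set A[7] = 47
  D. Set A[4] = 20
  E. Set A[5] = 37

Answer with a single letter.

Answer: A

Derivation:
Option A: A[0] -7->-16, delta=-9, new_sum=32+(-9)=23 <-- matches target
Option B: A[6] -10->34, delta=44, new_sum=32+(44)=76
Option C: A[7] -15->47, delta=62, new_sum=32+(62)=94
Option D: A[4] -6->20, delta=26, new_sum=32+(26)=58
Option E: A[5] -2->37, delta=39, new_sum=32+(39)=71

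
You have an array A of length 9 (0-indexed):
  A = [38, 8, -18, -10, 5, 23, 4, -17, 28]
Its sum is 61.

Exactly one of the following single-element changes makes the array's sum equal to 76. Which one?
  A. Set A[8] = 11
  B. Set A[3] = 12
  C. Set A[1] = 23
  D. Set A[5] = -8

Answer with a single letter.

Option A: A[8] 28->11, delta=-17, new_sum=61+(-17)=44
Option B: A[3] -10->12, delta=22, new_sum=61+(22)=83
Option C: A[1] 8->23, delta=15, new_sum=61+(15)=76 <-- matches target
Option D: A[5] 23->-8, delta=-31, new_sum=61+(-31)=30

Answer: C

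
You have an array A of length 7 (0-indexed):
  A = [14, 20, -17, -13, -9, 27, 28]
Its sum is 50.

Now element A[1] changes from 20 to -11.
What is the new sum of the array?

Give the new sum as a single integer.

Old value at index 1: 20
New value at index 1: -11
Delta = -11 - 20 = -31
New sum = old_sum + delta = 50 + (-31) = 19

Answer: 19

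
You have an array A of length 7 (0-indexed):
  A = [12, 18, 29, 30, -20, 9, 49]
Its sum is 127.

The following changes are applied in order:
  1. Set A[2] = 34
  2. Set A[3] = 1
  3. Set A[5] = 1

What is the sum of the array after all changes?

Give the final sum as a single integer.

Initial sum: 127
Change 1: A[2] 29 -> 34, delta = 5, sum = 132
Change 2: A[3] 30 -> 1, delta = -29, sum = 103
Change 3: A[5] 9 -> 1, delta = -8, sum = 95

Answer: 95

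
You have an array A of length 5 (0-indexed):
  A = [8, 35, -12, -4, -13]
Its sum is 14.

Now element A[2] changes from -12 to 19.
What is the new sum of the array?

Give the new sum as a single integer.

Answer: 45

Derivation:
Old value at index 2: -12
New value at index 2: 19
Delta = 19 - -12 = 31
New sum = old_sum + delta = 14 + (31) = 45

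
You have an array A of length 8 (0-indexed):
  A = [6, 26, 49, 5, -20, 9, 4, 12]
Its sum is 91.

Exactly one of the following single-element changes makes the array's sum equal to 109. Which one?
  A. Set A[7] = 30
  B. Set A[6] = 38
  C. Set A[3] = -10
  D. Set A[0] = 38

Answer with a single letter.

Answer: A

Derivation:
Option A: A[7] 12->30, delta=18, new_sum=91+(18)=109 <-- matches target
Option B: A[6] 4->38, delta=34, new_sum=91+(34)=125
Option C: A[3] 5->-10, delta=-15, new_sum=91+(-15)=76
Option D: A[0] 6->38, delta=32, new_sum=91+(32)=123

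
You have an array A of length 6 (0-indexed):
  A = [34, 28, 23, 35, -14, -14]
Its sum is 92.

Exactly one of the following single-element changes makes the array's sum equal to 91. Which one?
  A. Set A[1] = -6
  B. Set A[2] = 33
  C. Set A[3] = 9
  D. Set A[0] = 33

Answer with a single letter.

Answer: D

Derivation:
Option A: A[1] 28->-6, delta=-34, new_sum=92+(-34)=58
Option B: A[2] 23->33, delta=10, new_sum=92+(10)=102
Option C: A[3] 35->9, delta=-26, new_sum=92+(-26)=66
Option D: A[0] 34->33, delta=-1, new_sum=92+(-1)=91 <-- matches target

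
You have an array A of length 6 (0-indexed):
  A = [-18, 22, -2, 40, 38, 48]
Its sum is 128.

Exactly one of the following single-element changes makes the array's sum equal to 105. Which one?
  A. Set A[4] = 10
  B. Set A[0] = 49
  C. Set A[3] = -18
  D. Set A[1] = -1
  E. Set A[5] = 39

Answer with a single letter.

Option A: A[4] 38->10, delta=-28, new_sum=128+(-28)=100
Option B: A[0] -18->49, delta=67, new_sum=128+(67)=195
Option C: A[3] 40->-18, delta=-58, new_sum=128+(-58)=70
Option D: A[1] 22->-1, delta=-23, new_sum=128+(-23)=105 <-- matches target
Option E: A[5] 48->39, delta=-9, new_sum=128+(-9)=119

Answer: D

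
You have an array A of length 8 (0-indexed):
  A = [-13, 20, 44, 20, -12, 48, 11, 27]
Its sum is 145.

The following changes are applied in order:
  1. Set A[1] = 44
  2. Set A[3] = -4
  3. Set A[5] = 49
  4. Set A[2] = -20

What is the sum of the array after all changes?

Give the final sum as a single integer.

Answer: 82

Derivation:
Initial sum: 145
Change 1: A[1] 20 -> 44, delta = 24, sum = 169
Change 2: A[3] 20 -> -4, delta = -24, sum = 145
Change 3: A[5] 48 -> 49, delta = 1, sum = 146
Change 4: A[2] 44 -> -20, delta = -64, sum = 82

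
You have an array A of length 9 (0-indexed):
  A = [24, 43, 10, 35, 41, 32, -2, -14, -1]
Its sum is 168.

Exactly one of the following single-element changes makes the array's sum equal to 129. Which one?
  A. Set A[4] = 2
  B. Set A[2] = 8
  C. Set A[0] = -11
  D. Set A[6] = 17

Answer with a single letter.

Answer: A

Derivation:
Option A: A[4] 41->2, delta=-39, new_sum=168+(-39)=129 <-- matches target
Option B: A[2] 10->8, delta=-2, new_sum=168+(-2)=166
Option C: A[0] 24->-11, delta=-35, new_sum=168+(-35)=133
Option D: A[6] -2->17, delta=19, new_sum=168+(19)=187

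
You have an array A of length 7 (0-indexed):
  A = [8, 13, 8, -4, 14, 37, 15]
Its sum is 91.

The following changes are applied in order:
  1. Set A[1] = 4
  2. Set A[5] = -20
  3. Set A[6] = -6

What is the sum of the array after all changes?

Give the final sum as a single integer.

Answer: 4

Derivation:
Initial sum: 91
Change 1: A[1] 13 -> 4, delta = -9, sum = 82
Change 2: A[5] 37 -> -20, delta = -57, sum = 25
Change 3: A[6] 15 -> -6, delta = -21, sum = 4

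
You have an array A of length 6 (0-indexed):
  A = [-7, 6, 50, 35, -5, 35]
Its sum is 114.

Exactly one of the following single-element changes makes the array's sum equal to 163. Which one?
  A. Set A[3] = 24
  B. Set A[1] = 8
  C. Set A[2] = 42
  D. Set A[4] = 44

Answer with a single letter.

Option A: A[3] 35->24, delta=-11, new_sum=114+(-11)=103
Option B: A[1] 6->8, delta=2, new_sum=114+(2)=116
Option C: A[2] 50->42, delta=-8, new_sum=114+(-8)=106
Option D: A[4] -5->44, delta=49, new_sum=114+(49)=163 <-- matches target

Answer: D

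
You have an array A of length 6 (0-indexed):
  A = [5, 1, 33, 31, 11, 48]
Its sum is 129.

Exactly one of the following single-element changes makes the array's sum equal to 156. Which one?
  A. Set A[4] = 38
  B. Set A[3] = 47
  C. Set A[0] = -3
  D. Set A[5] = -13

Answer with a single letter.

Answer: A

Derivation:
Option A: A[4] 11->38, delta=27, new_sum=129+(27)=156 <-- matches target
Option B: A[3] 31->47, delta=16, new_sum=129+(16)=145
Option C: A[0] 5->-3, delta=-8, new_sum=129+(-8)=121
Option D: A[5] 48->-13, delta=-61, new_sum=129+(-61)=68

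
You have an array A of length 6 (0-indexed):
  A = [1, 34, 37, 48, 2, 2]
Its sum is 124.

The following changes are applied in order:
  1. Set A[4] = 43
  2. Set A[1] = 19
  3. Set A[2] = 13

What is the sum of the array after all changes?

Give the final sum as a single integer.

Answer: 126

Derivation:
Initial sum: 124
Change 1: A[4] 2 -> 43, delta = 41, sum = 165
Change 2: A[1] 34 -> 19, delta = -15, sum = 150
Change 3: A[2] 37 -> 13, delta = -24, sum = 126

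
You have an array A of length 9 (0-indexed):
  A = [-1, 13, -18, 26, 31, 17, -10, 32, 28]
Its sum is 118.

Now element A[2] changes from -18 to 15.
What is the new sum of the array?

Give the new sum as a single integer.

Answer: 151

Derivation:
Old value at index 2: -18
New value at index 2: 15
Delta = 15 - -18 = 33
New sum = old_sum + delta = 118 + (33) = 151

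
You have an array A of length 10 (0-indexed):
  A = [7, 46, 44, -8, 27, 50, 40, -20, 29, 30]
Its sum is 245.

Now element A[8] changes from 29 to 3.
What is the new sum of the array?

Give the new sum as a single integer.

Answer: 219

Derivation:
Old value at index 8: 29
New value at index 8: 3
Delta = 3 - 29 = -26
New sum = old_sum + delta = 245 + (-26) = 219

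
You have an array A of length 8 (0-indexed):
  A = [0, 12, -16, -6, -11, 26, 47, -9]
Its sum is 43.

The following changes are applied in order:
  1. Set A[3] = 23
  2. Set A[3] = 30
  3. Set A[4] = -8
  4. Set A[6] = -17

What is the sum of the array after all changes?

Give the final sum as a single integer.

Initial sum: 43
Change 1: A[3] -6 -> 23, delta = 29, sum = 72
Change 2: A[3] 23 -> 30, delta = 7, sum = 79
Change 3: A[4] -11 -> -8, delta = 3, sum = 82
Change 4: A[6] 47 -> -17, delta = -64, sum = 18

Answer: 18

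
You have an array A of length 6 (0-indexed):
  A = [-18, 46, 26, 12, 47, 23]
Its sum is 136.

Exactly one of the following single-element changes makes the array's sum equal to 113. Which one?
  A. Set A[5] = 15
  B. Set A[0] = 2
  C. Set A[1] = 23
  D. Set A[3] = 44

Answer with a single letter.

Answer: C

Derivation:
Option A: A[5] 23->15, delta=-8, new_sum=136+(-8)=128
Option B: A[0] -18->2, delta=20, new_sum=136+(20)=156
Option C: A[1] 46->23, delta=-23, new_sum=136+(-23)=113 <-- matches target
Option D: A[3] 12->44, delta=32, new_sum=136+(32)=168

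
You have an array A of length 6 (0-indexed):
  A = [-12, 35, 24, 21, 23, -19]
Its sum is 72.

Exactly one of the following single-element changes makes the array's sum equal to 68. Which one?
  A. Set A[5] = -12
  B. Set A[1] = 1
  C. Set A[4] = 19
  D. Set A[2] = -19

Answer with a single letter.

Answer: C

Derivation:
Option A: A[5] -19->-12, delta=7, new_sum=72+(7)=79
Option B: A[1] 35->1, delta=-34, new_sum=72+(-34)=38
Option C: A[4] 23->19, delta=-4, new_sum=72+(-4)=68 <-- matches target
Option D: A[2] 24->-19, delta=-43, new_sum=72+(-43)=29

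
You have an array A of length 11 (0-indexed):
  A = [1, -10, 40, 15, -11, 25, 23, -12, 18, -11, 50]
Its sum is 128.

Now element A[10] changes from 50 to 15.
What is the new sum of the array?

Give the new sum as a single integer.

Answer: 93

Derivation:
Old value at index 10: 50
New value at index 10: 15
Delta = 15 - 50 = -35
New sum = old_sum + delta = 128 + (-35) = 93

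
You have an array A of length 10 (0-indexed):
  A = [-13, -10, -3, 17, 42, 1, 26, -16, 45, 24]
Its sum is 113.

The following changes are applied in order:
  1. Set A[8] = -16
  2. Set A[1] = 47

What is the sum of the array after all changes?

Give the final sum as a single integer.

Initial sum: 113
Change 1: A[8] 45 -> -16, delta = -61, sum = 52
Change 2: A[1] -10 -> 47, delta = 57, sum = 109

Answer: 109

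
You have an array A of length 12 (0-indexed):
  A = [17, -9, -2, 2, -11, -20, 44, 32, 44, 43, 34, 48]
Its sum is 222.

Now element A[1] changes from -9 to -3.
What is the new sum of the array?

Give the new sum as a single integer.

Old value at index 1: -9
New value at index 1: -3
Delta = -3 - -9 = 6
New sum = old_sum + delta = 222 + (6) = 228

Answer: 228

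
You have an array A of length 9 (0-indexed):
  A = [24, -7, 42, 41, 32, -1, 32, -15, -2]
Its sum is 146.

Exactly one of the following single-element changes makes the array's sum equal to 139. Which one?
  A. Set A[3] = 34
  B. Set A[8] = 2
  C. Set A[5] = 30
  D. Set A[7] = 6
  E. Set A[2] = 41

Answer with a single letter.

Answer: A

Derivation:
Option A: A[3] 41->34, delta=-7, new_sum=146+(-7)=139 <-- matches target
Option B: A[8] -2->2, delta=4, new_sum=146+(4)=150
Option C: A[5] -1->30, delta=31, new_sum=146+(31)=177
Option D: A[7] -15->6, delta=21, new_sum=146+(21)=167
Option E: A[2] 42->41, delta=-1, new_sum=146+(-1)=145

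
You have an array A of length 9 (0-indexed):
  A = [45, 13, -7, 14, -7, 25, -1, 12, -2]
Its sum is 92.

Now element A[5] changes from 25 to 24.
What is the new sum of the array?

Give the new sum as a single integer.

Old value at index 5: 25
New value at index 5: 24
Delta = 24 - 25 = -1
New sum = old_sum + delta = 92 + (-1) = 91

Answer: 91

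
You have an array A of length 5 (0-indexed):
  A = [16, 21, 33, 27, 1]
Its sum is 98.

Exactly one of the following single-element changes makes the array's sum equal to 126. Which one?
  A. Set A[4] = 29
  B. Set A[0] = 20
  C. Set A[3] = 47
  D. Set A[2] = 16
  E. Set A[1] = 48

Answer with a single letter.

Option A: A[4] 1->29, delta=28, new_sum=98+(28)=126 <-- matches target
Option B: A[0] 16->20, delta=4, new_sum=98+(4)=102
Option C: A[3] 27->47, delta=20, new_sum=98+(20)=118
Option D: A[2] 33->16, delta=-17, new_sum=98+(-17)=81
Option E: A[1] 21->48, delta=27, new_sum=98+(27)=125

Answer: A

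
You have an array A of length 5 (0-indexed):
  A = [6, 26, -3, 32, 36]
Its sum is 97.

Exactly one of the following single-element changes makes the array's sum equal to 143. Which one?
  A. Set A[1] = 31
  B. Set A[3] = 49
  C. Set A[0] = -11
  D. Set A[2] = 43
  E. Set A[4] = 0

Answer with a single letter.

Option A: A[1] 26->31, delta=5, new_sum=97+(5)=102
Option B: A[3] 32->49, delta=17, new_sum=97+(17)=114
Option C: A[0] 6->-11, delta=-17, new_sum=97+(-17)=80
Option D: A[2] -3->43, delta=46, new_sum=97+(46)=143 <-- matches target
Option E: A[4] 36->0, delta=-36, new_sum=97+(-36)=61

Answer: D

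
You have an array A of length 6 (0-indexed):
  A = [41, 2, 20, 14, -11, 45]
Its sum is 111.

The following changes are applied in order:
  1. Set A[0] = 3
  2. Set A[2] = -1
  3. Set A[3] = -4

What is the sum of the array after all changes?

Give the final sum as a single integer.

Initial sum: 111
Change 1: A[0] 41 -> 3, delta = -38, sum = 73
Change 2: A[2] 20 -> -1, delta = -21, sum = 52
Change 3: A[3] 14 -> -4, delta = -18, sum = 34

Answer: 34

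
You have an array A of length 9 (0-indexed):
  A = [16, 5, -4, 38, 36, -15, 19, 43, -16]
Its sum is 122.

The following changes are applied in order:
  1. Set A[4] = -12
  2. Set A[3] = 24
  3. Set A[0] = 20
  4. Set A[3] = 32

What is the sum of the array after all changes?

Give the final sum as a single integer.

Initial sum: 122
Change 1: A[4] 36 -> -12, delta = -48, sum = 74
Change 2: A[3] 38 -> 24, delta = -14, sum = 60
Change 3: A[0] 16 -> 20, delta = 4, sum = 64
Change 4: A[3] 24 -> 32, delta = 8, sum = 72

Answer: 72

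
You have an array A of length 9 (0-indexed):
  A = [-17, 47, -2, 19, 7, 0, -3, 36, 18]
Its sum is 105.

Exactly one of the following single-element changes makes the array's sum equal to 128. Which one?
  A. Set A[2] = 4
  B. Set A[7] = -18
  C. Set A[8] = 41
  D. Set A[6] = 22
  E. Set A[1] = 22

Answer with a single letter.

Option A: A[2] -2->4, delta=6, new_sum=105+(6)=111
Option B: A[7] 36->-18, delta=-54, new_sum=105+(-54)=51
Option C: A[8] 18->41, delta=23, new_sum=105+(23)=128 <-- matches target
Option D: A[6] -3->22, delta=25, new_sum=105+(25)=130
Option E: A[1] 47->22, delta=-25, new_sum=105+(-25)=80

Answer: C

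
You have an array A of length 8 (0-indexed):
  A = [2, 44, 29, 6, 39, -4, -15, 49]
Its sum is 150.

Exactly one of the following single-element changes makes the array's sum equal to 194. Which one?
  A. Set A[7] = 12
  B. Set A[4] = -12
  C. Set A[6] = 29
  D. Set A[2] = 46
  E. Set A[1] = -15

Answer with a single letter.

Answer: C

Derivation:
Option A: A[7] 49->12, delta=-37, new_sum=150+(-37)=113
Option B: A[4] 39->-12, delta=-51, new_sum=150+(-51)=99
Option C: A[6] -15->29, delta=44, new_sum=150+(44)=194 <-- matches target
Option D: A[2] 29->46, delta=17, new_sum=150+(17)=167
Option E: A[1] 44->-15, delta=-59, new_sum=150+(-59)=91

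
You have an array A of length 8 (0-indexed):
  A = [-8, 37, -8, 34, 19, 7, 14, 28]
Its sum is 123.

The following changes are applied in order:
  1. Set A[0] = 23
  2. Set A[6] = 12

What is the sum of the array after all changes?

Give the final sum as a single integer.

Answer: 152

Derivation:
Initial sum: 123
Change 1: A[0] -8 -> 23, delta = 31, sum = 154
Change 2: A[6] 14 -> 12, delta = -2, sum = 152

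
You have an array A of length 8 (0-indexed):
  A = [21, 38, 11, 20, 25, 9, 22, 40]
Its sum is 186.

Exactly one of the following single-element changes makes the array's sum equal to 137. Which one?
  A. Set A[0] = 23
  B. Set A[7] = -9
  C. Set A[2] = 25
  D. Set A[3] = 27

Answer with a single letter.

Answer: B

Derivation:
Option A: A[0] 21->23, delta=2, new_sum=186+(2)=188
Option B: A[7] 40->-9, delta=-49, new_sum=186+(-49)=137 <-- matches target
Option C: A[2] 11->25, delta=14, new_sum=186+(14)=200
Option D: A[3] 20->27, delta=7, new_sum=186+(7)=193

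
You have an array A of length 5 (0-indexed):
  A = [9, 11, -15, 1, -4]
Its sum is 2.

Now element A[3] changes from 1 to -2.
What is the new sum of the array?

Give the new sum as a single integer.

Answer: -1

Derivation:
Old value at index 3: 1
New value at index 3: -2
Delta = -2 - 1 = -3
New sum = old_sum + delta = 2 + (-3) = -1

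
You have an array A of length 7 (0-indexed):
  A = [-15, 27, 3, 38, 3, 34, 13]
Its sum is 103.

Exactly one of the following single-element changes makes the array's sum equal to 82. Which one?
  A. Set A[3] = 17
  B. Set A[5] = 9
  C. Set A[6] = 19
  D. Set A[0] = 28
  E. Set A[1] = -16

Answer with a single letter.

Answer: A

Derivation:
Option A: A[3] 38->17, delta=-21, new_sum=103+(-21)=82 <-- matches target
Option B: A[5] 34->9, delta=-25, new_sum=103+(-25)=78
Option C: A[6] 13->19, delta=6, new_sum=103+(6)=109
Option D: A[0] -15->28, delta=43, new_sum=103+(43)=146
Option E: A[1] 27->-16, delta=-43, new_sum=103+(-43)=60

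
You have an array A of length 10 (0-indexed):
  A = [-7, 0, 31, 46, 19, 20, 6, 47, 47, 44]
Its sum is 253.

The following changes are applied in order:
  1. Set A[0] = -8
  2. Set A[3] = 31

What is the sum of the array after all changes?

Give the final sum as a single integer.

Initial sum: 253
Change 1: A[0] -7 -> -8, delta = -1, sum = 252
Change 2: A[3] 46 -> 31, delta = -15, sum = 237

Answer: 237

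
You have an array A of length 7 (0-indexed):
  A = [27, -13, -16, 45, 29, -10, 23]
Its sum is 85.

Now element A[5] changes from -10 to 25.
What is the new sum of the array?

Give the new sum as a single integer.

Answer: 120

Derivation:
Old value at index 5: -10
New value at index 5: 25
Delta = 25 - -10 = 35
New sum = old_sum + delta = 85 + (35) = 120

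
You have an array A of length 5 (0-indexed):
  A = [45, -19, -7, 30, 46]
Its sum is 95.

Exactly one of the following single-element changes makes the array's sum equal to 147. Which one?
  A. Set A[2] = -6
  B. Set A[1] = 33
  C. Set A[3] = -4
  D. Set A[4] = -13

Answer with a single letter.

Answer: B

Derivation:
Option A: A[2] -7->-6, delta=1, new_sum=95+(1)=96
Option B: A[1] -19->33, delta=52, new_sum=95+(52)=147 <-- matches target
Option C: A[3] 30->-4, delta=-34, new_sum=95+(-34)=61
Option D: A[4] 46->-13, delta=-59, new_sum=95+(-59)=36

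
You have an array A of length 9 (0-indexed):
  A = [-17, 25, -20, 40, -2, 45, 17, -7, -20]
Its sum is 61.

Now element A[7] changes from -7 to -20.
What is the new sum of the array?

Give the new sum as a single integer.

Old value at index 7: -7
New value at index 7: -20
Delta = -20 - -7 = -13
New sum = old_sum + delta = 61 + (-13) = 48

Answer: 48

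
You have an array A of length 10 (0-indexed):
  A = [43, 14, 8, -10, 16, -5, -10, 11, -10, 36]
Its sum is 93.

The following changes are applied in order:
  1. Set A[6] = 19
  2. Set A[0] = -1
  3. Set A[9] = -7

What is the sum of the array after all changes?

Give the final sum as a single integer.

Answer: 35

Derivation:
Initial sum: 93
Change 1: A[6] -10 -> 19, delta = 29, sum = 122
Change 2: A[0] 43 -> -1, delta = -44, sum = 78
Change 3: A[9] 36 -> -7, delta = -43, sum = 35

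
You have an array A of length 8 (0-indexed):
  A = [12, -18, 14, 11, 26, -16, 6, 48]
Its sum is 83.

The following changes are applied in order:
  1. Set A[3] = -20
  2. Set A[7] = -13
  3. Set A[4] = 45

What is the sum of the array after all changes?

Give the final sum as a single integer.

Initial sum: 83
Change 1: A[3] 11 -> -20, delta = -31, sum = 52
Change 2: A[7] 48 -> -13, delta = -61, sum = -9
Change 3: A[4] 26 -> 45, delta = 19, sum = 10

Answer: 10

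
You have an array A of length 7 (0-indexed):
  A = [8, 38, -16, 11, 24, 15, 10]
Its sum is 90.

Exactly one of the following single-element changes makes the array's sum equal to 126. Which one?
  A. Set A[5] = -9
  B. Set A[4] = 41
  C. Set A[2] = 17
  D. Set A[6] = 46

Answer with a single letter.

Answer: D

Derivation:
Option A: A[5] 15->-9, delta=-24, new_sum=90+(-24)=66
Option B: A[4] 24->41, delta=17, new_sum=90+(17)=107
Option C: A[2] -16->17, delta=33, new_sum=90+(33)=123
Option D: A[6] 10->46, delta=36, new_sum=90+(36)=126 <-- matches target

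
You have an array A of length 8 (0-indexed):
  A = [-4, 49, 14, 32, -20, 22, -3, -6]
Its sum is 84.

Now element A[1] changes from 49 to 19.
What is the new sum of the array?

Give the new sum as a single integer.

Old value at index 1: 49
New value at index 1: 19
Delta = 19 - 49 = -30
New sum = old_sum + delta = 84 + (-30) = 54

Answer: 54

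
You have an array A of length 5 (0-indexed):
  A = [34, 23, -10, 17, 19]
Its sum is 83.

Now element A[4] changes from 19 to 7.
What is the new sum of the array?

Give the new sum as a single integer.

Old value at index 4: 19
New value at index 4: 7
Delta = 7 - 19 = -12
New sum = old_sum + delta = 83 + (-12) = 71

Answer: 71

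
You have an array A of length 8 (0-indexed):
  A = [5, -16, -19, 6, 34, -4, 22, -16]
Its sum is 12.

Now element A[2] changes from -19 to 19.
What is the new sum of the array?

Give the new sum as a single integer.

Old value at index 2: -19
New value at index 2: 19
Delta = 19 - -19 = 38
New sum = old_sum + delta = 12 + (38) = 50

Answer: 50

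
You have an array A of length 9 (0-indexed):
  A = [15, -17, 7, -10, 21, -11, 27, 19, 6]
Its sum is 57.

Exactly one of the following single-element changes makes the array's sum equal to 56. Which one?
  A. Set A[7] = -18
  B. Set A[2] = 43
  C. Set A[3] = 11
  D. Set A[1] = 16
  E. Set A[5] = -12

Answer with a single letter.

Option A: A[7] 19->-18, delta=-37, new_sum=57+(-37)=20
Option B: A[2] 7->43, delta=36, new_sum=57+(36)=93
Option C: A[3] -10->11, delta=21, new_sum=57+(21)=78
Option D: A[1] -17->16, delta=33, new_sum=57+(33)=90
Option E: A[5] -11->-12, delta=-1, new_sum=57+(-1)=56 <-- matches target

Answer: E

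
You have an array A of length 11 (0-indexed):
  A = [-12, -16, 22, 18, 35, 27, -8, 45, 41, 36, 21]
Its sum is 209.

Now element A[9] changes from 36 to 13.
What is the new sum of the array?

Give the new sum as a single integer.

Old value at index 9: 36
New value at index 9: 13
Delta = 13 - 36 = -23
New sum = old_sum + delta = 209 + (-23) = 186

Answer: 186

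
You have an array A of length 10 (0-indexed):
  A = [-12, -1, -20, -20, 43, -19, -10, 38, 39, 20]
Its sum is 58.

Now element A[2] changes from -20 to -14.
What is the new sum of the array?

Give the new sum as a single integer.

Old value at index 2: -20
New value at index 2: -14
Delta = -14 - -20 = 6
New sum = old_sum + delta = 58 + (6) = 64

Answer: 64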